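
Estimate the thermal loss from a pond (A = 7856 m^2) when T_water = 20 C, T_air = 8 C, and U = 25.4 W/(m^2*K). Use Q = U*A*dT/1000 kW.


Temperature difference dT = 20 - 8 = 12 K
Heat loss (W) = U * A * dT = 25.4 * 7856 * 12 = 2394508.8 W
Convert to kW: 2394508.8 / 1000 = 2394.5088 kW

2394.5088 kW


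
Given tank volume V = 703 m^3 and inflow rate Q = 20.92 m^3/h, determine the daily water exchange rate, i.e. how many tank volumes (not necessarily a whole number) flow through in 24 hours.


Daily flow volume = 20.92 m^3/h * 24 h = 502.08 m^3/day
Exchanges = daily flow / tank volume = 502.08 / 703 = 0.714196 exchanges/day

0.714196 exchanges/day


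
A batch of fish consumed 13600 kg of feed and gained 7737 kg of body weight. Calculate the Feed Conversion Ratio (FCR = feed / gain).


FCR = feed consumed / weight gained
FCR = 13600 kg / 7737 kg = 1.75779

1.75779


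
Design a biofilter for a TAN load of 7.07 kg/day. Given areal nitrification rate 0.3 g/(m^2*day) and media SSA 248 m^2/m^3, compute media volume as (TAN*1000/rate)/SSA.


A = 7.07*1000 / 0.3 = 23566.667 m^2
V = 23566.667 / 248 = 95.0269

95.0269 m^3


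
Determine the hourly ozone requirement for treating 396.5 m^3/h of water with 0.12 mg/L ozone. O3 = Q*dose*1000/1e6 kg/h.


O3 demand (mg/h) = Q * dose * 1000 = 396.5 * 0.12 * 1000 = 47580 mg/h
Convert mg to kg: 47580 / 1e6 = 0.04758 kg/h

0.04758 kg/h


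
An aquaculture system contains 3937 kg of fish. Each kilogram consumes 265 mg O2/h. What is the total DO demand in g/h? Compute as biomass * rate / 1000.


Total O2 consumption (mg/h) = 3937 kg * 265 mg/(kg*h) = 1043305 mg/h
Convert to g/h: 1043305 / 1000 = 1043.305 g/h

1043.305 g/h


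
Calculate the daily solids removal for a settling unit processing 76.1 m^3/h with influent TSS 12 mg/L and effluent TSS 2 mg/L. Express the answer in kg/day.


Concentration drop: TSS_in - TSS_out = 12 - 2 = 10 mg/L
Hourly solids removed = Q * dTSS = 76.1 m^3/h * 10 mg/L = 761 g/h  (m^3/h * mg/L = g/h)
Daily solids removed = 761 * 24 = 18264 g/day
Convert g to kg: 18264 / 1000 = 18.264 kg/day

18.264 kg/day


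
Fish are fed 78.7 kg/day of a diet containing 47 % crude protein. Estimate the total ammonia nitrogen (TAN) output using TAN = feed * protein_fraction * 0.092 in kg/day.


Protein in feed = 78.7 * 47/100 = 36.989 kg/day
TAN = protein * 0.092 = 36.989 * 0.092 = 3.402988 kg/day

3.402988 kg/day


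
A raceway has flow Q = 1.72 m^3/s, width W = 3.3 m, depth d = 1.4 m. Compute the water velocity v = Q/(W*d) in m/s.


Cross-sectional area = W * d = 3.3 * 1.4 = 4.62 m^2
Velocity = Q / A = 1.72 / 4.62 = 0.372294 m/s

0.372294 m/s


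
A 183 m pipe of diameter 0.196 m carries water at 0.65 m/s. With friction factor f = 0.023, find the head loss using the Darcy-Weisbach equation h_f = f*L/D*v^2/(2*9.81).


v^2 = 0.65^2 = 0.4225 m^2/s^2
L/D = 183/0.196 = 933.67347
h_f = f*(L/D)*v^2/(2g) = 0.023 * 933.67347 * 0.4225 / 19.62 = 0.462435 m

0.462435 m


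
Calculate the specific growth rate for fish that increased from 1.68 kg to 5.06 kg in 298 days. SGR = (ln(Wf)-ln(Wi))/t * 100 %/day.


ln(W_f) = ln(5.06) = 1.6213665
ln(W_i) = ln(1.68) = 0.51879379
ln(W_f) - ln(W_i) = 1.6213665 - 0.51879379 = 1.1025727
SGR = 1.1025727 / 298 * 100 = 0.369991 %/day

0.369991 %/day


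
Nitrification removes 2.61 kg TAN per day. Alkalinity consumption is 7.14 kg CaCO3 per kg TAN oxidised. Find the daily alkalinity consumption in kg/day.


Alkalinity factor: 7.14 kg CaCO3 consumed per kg TAN nitrified
alk = 2.61 kg TAN * 7.14 = 18.6354 kg CaCO3/day

18.6354 kg CaCO3/day


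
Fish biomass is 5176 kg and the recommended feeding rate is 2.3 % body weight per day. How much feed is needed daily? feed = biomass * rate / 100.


Feeding rate fraction = 2.3% / 100 = 0.023
Daily feed = 5176 kg * 0.023 = 119.048 kg/day

119.048 kg/day


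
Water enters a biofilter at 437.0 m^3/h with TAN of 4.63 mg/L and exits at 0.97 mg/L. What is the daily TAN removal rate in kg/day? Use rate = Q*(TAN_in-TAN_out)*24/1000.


Concentration drop: TAN_in - TAN_out = 4.63 - 0.97 = 3.66 mg/L
Hourly TAN removed = Q * dTAN = 437.0 m^3/h * 3.66 mg/L = 1599.42 g/h  (m^3/h * mg/L = g/h)
Daily TAN removed = 1599.42 * 24 = 38386.08 g/day
Convert to kg/day: 38386.08 / 1000 = 38.38608 kg/day

38.38608 kg/day


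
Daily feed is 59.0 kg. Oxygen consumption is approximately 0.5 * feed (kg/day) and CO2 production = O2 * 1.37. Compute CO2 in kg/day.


O2 = 59.0 * 0.5 = 29.5
CO2 = 29.5 * 1.37 = 40.415

40.415 kg/day


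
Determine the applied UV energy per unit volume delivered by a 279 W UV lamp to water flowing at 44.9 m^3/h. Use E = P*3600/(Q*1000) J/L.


Energy delivered per hour = 279 W * 3600 s = 1004400 J/h
Volume treated per hour = 44.9 m^3/h * 1000 = 44900 L/h
dose = 1004400 / 44900 = 22.3697 J/L

22.3697 J/L


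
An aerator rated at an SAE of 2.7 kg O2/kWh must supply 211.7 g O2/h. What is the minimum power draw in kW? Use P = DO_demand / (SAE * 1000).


SAE in g O2/kWh = 2.7 * 1000 = 2700 g/kWh
P = DO_demand / SAE_g = 211.7 / 2700 = 0.0784074 kW

0.0784074 kW


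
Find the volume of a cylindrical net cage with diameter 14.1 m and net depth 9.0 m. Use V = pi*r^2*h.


r = d/2 = 14.1/2 = 7.05 m
Base area = pi*r^2 = pi*7.05^2 = 156.14501 m^2
Volume = 156.14501 * 9.0 = 1405.31 m^3

1405.31 m^3


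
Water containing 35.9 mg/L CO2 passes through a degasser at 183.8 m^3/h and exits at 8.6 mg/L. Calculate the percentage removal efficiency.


CO2_out / CO2_in = 8.6 / 35.9 = 0.23955432
Fraction remaining = 0.23955432
efficiency = (1 - 0.23955432) * 100 = 76.0446 %

76.0446 %


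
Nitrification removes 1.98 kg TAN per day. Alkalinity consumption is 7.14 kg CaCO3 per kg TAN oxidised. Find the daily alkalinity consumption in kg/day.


Alkalinity factor: 7.14 kg CaCO3 consumed per kg TAN nitrified
alk = 1.98 kg TAN * 7.14 = 14.1372 kg CaCO3/day

14.1372 kg CaCO3/day


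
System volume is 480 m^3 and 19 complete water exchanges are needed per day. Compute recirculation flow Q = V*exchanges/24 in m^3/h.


Daily recirculation volume = 480 m^3 * 19 = 9120 m^3/day
Flow rate Q = daily volume / 24 h = 9120 / 24 = 380 m^3/h

380 m^3/h


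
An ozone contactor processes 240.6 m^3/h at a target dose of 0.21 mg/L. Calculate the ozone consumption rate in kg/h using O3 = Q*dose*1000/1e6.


O3 demand (mg/h) = Q * dose * 1000 = 240.6 * 0.21 * 1000 = 50526 mg/h
Convert mg to kg: 50526 / 1e6 = 0.050526 kg/h

0.050526 kg/h


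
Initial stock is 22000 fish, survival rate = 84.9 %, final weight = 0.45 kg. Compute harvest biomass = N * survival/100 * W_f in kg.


Survivors = 22000 * 84.9/100 = 18678 fish
Harvest biomass = survivors * W_f = 18678 * 0.45 = 8405.1 kg

8405.1 kg


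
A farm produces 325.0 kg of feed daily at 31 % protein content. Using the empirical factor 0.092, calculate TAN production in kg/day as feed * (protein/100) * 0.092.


Protein in feed = 325.0 * 31/100 = 100.75 kg/day
TAN = protein * 0.092 = 100.75 * 0.092 = 9.269 kg/day

9.269 kg/day


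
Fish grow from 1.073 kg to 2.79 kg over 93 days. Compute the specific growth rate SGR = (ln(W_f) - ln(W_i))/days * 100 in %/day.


ln(W_f) = ln(2.79) = 1.0260416
ln(W_i) = ln(1.073) = 0.070458464
ln(W_f) - ln(W_i) = 1.0260416 - 0.070458464 = 0.95558314
SGR = 0.95558314 / 93 * 100 = 1.02751 %/day

1.02751 %/day


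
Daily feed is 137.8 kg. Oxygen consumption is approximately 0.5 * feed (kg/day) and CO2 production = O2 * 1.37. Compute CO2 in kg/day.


O2 = 137.8 * 0.5 = 68.9
CO2 = 68.9 * 1.37 = 94.393

94.393 kg/day


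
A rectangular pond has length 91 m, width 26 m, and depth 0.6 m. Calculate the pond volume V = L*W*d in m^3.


Base area = L * W = 91 * 26 = 2366 m^2
Volume = area * depth = 2366 * 0.6 = 1419.6 m^3

1419.6 m^3


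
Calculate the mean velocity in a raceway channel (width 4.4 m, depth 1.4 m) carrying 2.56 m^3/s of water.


Cross-sectional area = W * d = 4.4 * 1.4 = 6.16 m^2
Velocity = Q / A = 2.56 / 6.16 = 0.415584 m/s

0.415584 m/s


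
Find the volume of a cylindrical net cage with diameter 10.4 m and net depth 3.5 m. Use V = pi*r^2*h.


r = d/2 = 10.4/2 = 5.2 m
Base area = pi*r^2 = pi*5.2^2 = 84.948665 m^2
Volume = 84.948665 * 3.5 = 297.32 m^3

297.32 m^3


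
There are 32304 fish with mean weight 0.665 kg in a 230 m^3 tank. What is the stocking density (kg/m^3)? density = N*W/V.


Total biomass = 32304 fish * 0.665 kg = 21482.16 kg
Density = total biomass / volume = 21482.16 / 230 = 93.4007 kg/m^3

93.4007 kg/m^3


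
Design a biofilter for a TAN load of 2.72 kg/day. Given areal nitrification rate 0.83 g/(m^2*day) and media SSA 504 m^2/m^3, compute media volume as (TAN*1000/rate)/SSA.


A = 2.72*1000 / 0.83 = 3277.1084 m^2
V = 3277.1084 / 504 = 6.5022

6.5022 m^3


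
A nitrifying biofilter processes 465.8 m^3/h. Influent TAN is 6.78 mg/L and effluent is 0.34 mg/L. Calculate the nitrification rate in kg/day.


Concentration drop: TAN_in - TAN_out = 6.78 - 0.34 = 6.44 mg/L
Hourly TAN removed = Q * dTAN = 465.8 m^3/h * 6.44 mg/L = 2999.752 g/h  (m^3/h * mg/L = g/h)
Daily TAN removed = 2999.752 * 24 = 71994.048 g/day
Convert to kg/day: 71994.048 / 1000 = 71.994048 kg/day

71.994048 kg/day


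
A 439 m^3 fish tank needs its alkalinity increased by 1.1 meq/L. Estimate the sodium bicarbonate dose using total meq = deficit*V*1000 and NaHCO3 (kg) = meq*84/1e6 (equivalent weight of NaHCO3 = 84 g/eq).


Tank volume in L = 439 m^3 * 1000 = 439000 L
Total meq required = 1.1 meq/L * 439000 L = 482900 meq
NaHCO3 mass = 482900 meq * 84 mg/meq / 1e6 = 40.5636 kg

40.5636 kg


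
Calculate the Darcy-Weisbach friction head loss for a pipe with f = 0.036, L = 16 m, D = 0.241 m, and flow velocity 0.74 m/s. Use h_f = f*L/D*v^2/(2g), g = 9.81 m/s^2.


v^2 = 0.74^2 = 0.5476 m^2/s^2
L/D = 16/0.241 = 66.390041
h_f = f*(L/D)*v^2/(2g) = 0.036 * 66.390041 * 0.5476 / 19.62 = 0.0667068 m

0.0667068 m


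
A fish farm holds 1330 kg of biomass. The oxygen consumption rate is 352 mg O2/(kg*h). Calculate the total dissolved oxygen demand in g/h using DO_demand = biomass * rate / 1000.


Total O2 consumption (mg/h) = 1330 kg * 352 mg/(kg*h) = 468160 mg/h
Convert to g/h: 468160 / 1000 = 468.16 g/h

468.16 g/h


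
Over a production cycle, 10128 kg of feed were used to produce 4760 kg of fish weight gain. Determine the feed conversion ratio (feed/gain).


FCR = feed consumed / weight gained
FCR = 10128 kg / 4760 kg = 2.12773

2.12773


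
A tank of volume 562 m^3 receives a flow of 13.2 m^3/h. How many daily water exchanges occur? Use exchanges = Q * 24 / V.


Daily flow volume = 13.2 m^3/h * 24 h = 316.8 m^3/day
Exchanges = daily flow / tank volume = 316.8 / 562 = 0.563701 exchanges/day

0.563701 exchanges/day


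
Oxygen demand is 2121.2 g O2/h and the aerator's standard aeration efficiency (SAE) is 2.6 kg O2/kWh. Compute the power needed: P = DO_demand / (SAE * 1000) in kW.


SAE in g O2/kWh = 2.6 * 1000 = 2600 g/kWh
P = DO_demand / SAE_g = 2121.2 / 2600 = 0.815846 kW

0.815846 kW


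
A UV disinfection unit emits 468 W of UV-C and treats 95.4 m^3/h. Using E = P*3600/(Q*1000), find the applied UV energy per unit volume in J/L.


Energy delivered per hour = 468 W * 3600 s = 1684800 J/h
Volume treated per hour = 95.4 m^3/h * 1000 = 95400 L/h
dose = 1684800 / 95400 = 17.6604 J/L

17.6604 J/L


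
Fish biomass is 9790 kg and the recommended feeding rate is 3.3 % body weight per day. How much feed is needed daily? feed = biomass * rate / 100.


Feeding rate fraction = 3.3% / 100 = 0.033
Daily feed = 9790 kg * 0.033 = 323.07 kg/day

323.07 kg/day


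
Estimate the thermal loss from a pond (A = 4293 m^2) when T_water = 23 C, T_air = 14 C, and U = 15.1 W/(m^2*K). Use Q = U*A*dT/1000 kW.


Temperature difference dT = 23 - 14 = 9 K
Heat loss (W) = U * A * dT = 15.1 * 4293 * 9 = 583418.7 W
Convert to kW: 583418.7 / 1000 = 583.4187 kW

583.4187 kW


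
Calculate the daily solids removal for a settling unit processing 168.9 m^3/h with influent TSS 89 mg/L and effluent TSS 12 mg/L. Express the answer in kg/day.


Concentration drop: TSS_in - TSS_out = 89 - 12 = 77 mg/L
Hourly solids removed = Q * dTSS = 168.9 m^3/h * 77 mg/L = 13005.3 g/h  (m^3/h * mg/L = g/h)
Daily solids removed = 13005.3 * 24 = 312127.2 g/day
Convert g to kg: 312127.2 / 1000 = 312.1272 kg/day

312.1272 kg/day


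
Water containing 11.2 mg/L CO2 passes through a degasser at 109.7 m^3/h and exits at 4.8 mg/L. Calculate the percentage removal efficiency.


CO2_out / CO2_in = 4.8 / 11.2 = 0.42857143
Fraction remaining = 0.42857143
efficiency = (1 - 0.42857143) * 100 = 57.1429 %

57.1429 %


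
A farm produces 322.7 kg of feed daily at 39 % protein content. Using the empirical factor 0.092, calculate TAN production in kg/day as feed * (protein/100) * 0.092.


Protein in feed = 322.7 * 39/100 = 125.853 kg/day
TAN = protein * 0.092 = 125.853 * 0.092 = 11.578476 kg/day

11.578476 kg/day


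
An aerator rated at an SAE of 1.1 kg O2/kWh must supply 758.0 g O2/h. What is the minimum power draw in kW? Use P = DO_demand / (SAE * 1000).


SAE in g O2/kWh = 1.1 * 1000 = 1100 g/kWh
P = DO_demand / SAE_g = 758.0 / 1100 = 0.689091 kW

0.689091 kW


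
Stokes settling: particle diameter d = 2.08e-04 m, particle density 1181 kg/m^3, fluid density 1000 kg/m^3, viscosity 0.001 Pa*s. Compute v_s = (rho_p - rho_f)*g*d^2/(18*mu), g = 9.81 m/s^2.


Density difference: rho_p - rho_f = 1181 - 1000 = 181 kg/m^3
d^2 = (2.08e-04)^2 = 4.3264e-08 m^2
Numerator = (rho_p - rho_f) * g * d^2 = 181 * 9.81 * 4.3264e-08 = 7.6819991e-05
Denominator = 18 * mu = 18 * 0.001 = 0.018
v_s = 7.6819991e-05 / 0.018 = 0.00426778 m/s
Check: Re = rho_f * v_s * d / mu = 1000 * 0.00426778 * 2.08e-04 / 0.001 = 0.888 < 1, so Stokes' law applies.

0.00426778 m/s


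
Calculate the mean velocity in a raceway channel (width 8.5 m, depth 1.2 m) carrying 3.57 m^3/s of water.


Cross-sectional area = W * d = 8.5 * 1.2 = 10.2 m^2
Velocity = Q / A = 3.57 / 10.2 = 0.35 m/s

0.35 m/s


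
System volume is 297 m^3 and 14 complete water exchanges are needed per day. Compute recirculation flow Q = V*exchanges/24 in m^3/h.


Daily recirculation volume = 297 m^3 * 14 = 4158 m^3/day
Flow rate Q = daily volume / 24 h = 4158 / 24 = 173.25 m^3/h

173.25 m^3/h


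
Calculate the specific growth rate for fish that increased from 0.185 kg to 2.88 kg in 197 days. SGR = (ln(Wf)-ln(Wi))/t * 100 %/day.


ln(W_f) = ln(2.88) = 1.0577903
ln(W_i) = ln(0.185) = -1.6873995
ln(W_f) - ln(W_i) = 1.0577903 - -1.6873995 = 2.7451898
SGR = 2.7451898 / 197 * 100 = 1.3935 %/day

1.3935 %/day


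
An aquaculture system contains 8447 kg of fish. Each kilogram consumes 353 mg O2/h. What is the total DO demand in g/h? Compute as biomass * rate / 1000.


Total O2 consumption (mg/h) = 8447 kg * 353 mg/(kg*h) = 2981791 mg/h
Convert to g/h: 2981791 / 1000 = 2981.791 g/h

2981.791 g/h


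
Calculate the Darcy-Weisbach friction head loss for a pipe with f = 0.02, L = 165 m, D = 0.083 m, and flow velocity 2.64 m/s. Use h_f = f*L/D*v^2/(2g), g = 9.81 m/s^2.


v^2 = 2.64^2 = 6.9696 m^2/s^2
L/D = 165/0.083 = 1987.9518
h_f = f*(L/D)*v^2/(2g) = 0.02 * 1987.9518 * 6.9696 / 19.62 = 14.1236 m

14.1236 m


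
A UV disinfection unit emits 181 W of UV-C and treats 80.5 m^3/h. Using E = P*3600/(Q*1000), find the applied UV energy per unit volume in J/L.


Energy delivered per hour = 181 W * 3600 s = 651600 J/h
Volume treated per hour = 80.5 m^3/h * 1000 = 80500 L/h
dose = 651600 / 80500 = 8.09441 J/L

8.09441 J/L


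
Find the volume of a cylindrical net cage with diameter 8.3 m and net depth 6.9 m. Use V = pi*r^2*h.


r = d/2 = 8.3/2 = 4.15 m
Base area = pi*r^2 = pi*4.15^2 = 54.106079 m^2
Volume = 54.106079 * 6.9 = 373.332 m^3

373.332 m^3


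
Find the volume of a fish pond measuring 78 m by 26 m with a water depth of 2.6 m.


Base area = L * W = 78 * 26 = 2028 m^2
Volume = area * depth = 2028 * 2.6 = 5272.8 m^3

5272.8 m^3


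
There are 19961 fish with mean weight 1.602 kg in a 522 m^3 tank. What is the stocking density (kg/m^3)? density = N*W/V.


Total biomass = 19961 fish * 1.602 kg = 31977.522 kg
Density = total biomass / volume = 31977.522 / 522 = 61.2596 kg/m^3

61.2596 kg/m^3


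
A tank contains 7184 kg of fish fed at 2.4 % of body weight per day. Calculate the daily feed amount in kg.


Feeding rate fraction = 2.4% / 100 = 0.024
Daily feed = 7184 kg * 0.024 = 172.416 kg/day

172.416 kg/day


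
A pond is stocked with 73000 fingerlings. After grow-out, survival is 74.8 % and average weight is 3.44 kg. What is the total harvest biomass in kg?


Survivors = 73000 * 74.8/100 = 54604 fish
Harvest biomass = survivors * W_f = 54604 * 3.44 = 187837.76 kg

187837.76 kg


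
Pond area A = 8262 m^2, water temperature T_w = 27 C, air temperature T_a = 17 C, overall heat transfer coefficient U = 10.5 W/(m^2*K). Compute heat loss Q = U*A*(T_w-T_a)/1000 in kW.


Temperature difference dT = 27 - 17 = 10 K
Heat loss (W) = U * A * dT = 10.5 * 8262 * 10 = 867510 W
Convert to kW: 867510 / 1000 = 867.51 kW

867.51 kW


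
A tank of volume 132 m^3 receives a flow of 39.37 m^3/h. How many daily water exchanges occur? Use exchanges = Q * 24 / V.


Daily flow volume = 39.37 m^3/h * 24 h = 944.88 m^3/day
Exchanges = daily flow / tank volume = 944.88 / 132 = 7.15818 exchanges/day

7.15818 exchanges/day


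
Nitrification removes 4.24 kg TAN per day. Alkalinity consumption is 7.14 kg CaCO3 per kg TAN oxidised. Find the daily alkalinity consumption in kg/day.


Alkalinity factor: 7.14 kg CaCO3 consumed per kg TAN nitrified
alk = 4.24 kg TAN * 7.14 = 30.2736 kg CaCO3/day

30.2736 kg CaCO3/day


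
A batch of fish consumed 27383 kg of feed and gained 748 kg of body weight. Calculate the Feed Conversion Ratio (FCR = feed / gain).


FCR = feed consumed / weight gained
FCR = 27383 kg / 748 kg = 36.6083

36.6083


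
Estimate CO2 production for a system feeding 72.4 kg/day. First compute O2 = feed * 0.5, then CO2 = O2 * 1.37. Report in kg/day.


O2 = 72.4 * 0.5 = 36.2
CO2 = 36.2 * 1.37 = 49.594

49.594 kg/day


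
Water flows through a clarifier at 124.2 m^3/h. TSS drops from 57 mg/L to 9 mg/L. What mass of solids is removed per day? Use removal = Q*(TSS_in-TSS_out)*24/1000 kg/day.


Concentration drop: TSS_in - TSS_out = 57 - 9 = 48 mg/L
Hourly solids removed = Q * dTSS = 124.2 m^3/h * 48 mg/L = 5961.6 g/h  (m^3/h * mg/L = g/h)
Daily solids removed = 5961.6 * 24 = 143078.4 g/day
Convert g to kg: 143078.4 / 1000 = 143.0784 kg/day

143.0784 kg/day


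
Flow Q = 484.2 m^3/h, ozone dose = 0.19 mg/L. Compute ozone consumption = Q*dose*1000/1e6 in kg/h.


O3 demand (mg/h) = Q * dose * 1000 = 484.2 * 0.19 * 1000 = 91998 mg/h
Convert mg to kg: 91998 / 1e6 = 0.091998 kg/h

0.091998 kg/h


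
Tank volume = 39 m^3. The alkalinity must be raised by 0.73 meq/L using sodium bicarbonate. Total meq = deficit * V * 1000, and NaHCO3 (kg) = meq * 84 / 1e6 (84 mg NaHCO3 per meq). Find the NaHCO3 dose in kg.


Tank volume in L = 39 m^3 * 1000 = 39000 L
Total meq required = 0.73 meq/L * 39000 L = 28470 meq
NaHCO3 mass = 28470 meq * 84 mg/meq / 1e6 = 2.39148 kg

2.39148 kg


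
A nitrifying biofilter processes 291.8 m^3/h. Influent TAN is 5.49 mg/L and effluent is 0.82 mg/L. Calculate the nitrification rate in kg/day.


Concentration drop: TAN_in - TAN_out = 5.49 - 0.82 = 4.67 mg/L
Hourly TAN removed = Q * dTAN = 291.8 m^3/h * 4.67 mg/L = 1362.706 g/h  (m^3/h * mg/L = g/h)
Daily TAN removed = 1362.706 * 24 = 32704.944 g/day
Convert to kg/day: 32704.944 / 1000 = 32.704944 kg/day

32.704944 kg/day


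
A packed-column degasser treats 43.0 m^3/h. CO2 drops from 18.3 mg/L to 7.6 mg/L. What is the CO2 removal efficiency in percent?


CO2_out / CO2_in = 7.6 / 18.3 = 0.41530055
Fraction remaining = 0.41530055
efficiency = (1 - 0.41530055) * 100 = 58.4699 %

58.4699 %


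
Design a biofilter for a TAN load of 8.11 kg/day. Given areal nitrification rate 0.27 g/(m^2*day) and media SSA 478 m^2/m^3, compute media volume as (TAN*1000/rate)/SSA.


A = 8.11*1000 / 0.27 = 30037.037 m^2
V = 30037.037 / 478 = 62.839

62.839 m^3


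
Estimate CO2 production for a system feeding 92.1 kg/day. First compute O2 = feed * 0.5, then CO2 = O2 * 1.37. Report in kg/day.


O2 = 92.1 * 0.5 = 46.05
CO2 = 46.05 * 1.37 = 63.0885

63.0885 kg/day


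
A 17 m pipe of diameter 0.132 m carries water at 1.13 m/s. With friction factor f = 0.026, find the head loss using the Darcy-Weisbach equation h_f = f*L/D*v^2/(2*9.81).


v^2 = 1.13^2 = 1.2769 m^2/s^2
L/D = 17/0.132 = 128.78788
h_f = f*(L/D)*v^2/(2g) = 0.026 * 128.78788 * 1.2769 / 19.62 = 0.217925 m

0.217925 m


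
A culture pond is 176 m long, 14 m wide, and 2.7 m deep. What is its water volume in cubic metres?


Base area = L * W = 176 * 14 = 2464 m^2
Volume = area * depth = 2464 * 2.7 = 6652.8 m^3

6652.8 m^3


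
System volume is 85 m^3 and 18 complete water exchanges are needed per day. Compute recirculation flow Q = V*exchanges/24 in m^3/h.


Daily recirculation volume = 85 m^3 * 18 = 1530 m^3/day
Flow rate Q = daily volume / 24 h = 1530 / 24 = 63.75 m^3/h

63.75 m^3/h


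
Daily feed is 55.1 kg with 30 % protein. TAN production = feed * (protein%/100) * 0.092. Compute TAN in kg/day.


Protein in feed = 55.1 * 30/100 = 16.53 kg/day
TAN = protein * 0.092 = 16.53 * 0.092 = 1.52076 kg/day

1.52076 kg/day


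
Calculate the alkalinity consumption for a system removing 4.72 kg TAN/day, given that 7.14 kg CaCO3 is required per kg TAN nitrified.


Alkalinity factor: 7.14 kg CaCO3 consumed per kg TAN nitrified
alk = 4.72 kg TAN * 7.14 = 33.7008 kg CaCO3/day

33.7008 kg CaCO3/day


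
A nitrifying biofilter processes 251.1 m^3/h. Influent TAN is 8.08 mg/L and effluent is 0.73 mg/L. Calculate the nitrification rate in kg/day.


Concentration drop: TAN_in - TAN_out = 8.08 - 0.73 = 7.35 mg/L
Hourly TAN removed = Q * dTAN = 251.1 m^3/h * 7.35 mg/L = 1845.585 g/h  (m^3/h * mg/L = g/h)
Daily TAN removed = 1845.585 * 24 = 44294.04 g/day
Convert to kg/day: 44294.04 / 1000 = 44.29404 kg/day

44.29404 kg/day


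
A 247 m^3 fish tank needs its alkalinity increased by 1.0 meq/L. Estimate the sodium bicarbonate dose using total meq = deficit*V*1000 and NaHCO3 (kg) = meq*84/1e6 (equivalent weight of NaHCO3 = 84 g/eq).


Tank volume in L = 247 m^3 * 1000 = 247000 L
Total meq required = 1.0 meq/L * 247000 L = 247000 meq
NaHCO3 mass = 247000 meq * 84 mg/meq / 1e6 = 20.748 kg

20.748 kg


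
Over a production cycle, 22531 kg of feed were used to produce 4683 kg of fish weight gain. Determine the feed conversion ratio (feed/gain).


FCR = feed consumed / weight gained
FCR = 22531 kg / 4683 kg = 4.81123

4.81123


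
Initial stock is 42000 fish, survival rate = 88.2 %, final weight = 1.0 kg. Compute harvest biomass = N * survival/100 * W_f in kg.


Survivors = 42000 * 88.2/100 = 37044 fish
Harvest biomass = survivors * W_f = 37044 * 1.0 = 37044 kg

37044 kg


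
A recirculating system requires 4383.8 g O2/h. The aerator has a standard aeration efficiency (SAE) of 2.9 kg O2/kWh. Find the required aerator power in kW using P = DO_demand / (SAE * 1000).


SAE in g O2/kWh = 2.9 * 1000 = 2900 g/kWh
P = DO_demand / SAE_g = 4383.8 / 2900 = 1.51166 kW

1.51166 kW


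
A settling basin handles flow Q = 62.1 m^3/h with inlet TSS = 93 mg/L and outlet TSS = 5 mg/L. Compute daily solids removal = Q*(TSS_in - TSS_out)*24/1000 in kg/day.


Concentration drop: TSS_in - TSS_out = 93 - 5 = 88 mg/L
Hourly solids removed = Q * dTSS = 62.1 m^3/h * 88 mg/L = 5464.8 g/h  (m^3/h * mg/L = g/h)
Daily solids removed = 5464.8 * 24 = 131155.2 g/day
Convert g to kg: 131155.2 / 1000 = 131.1552 kg/day

131.1552 kg/day


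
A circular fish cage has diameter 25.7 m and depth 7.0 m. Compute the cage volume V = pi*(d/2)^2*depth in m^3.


r = d/2 = 25.7/2 = 12.85 m
Base area = pi*r^2 = pi*12.85^2 = 518.74763 m^2
Volume = 518.74763 * 7.0 = 3631.23 m^3

3631.23 m^3


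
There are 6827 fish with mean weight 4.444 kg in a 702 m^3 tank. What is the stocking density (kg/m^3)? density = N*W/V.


Total biomass = 6827 fish * 4.444 kg = 30339.188 kg
Density = total biomass / volume = 30339.188 / 702 = 43.2182 kg/m^3

43.2182 kg/m^3


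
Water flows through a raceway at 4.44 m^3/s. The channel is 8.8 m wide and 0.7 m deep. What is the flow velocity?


Cross-sectional area = W * d = 8.8 * 0.7 = 6.16 m^2
Velocity = Q / A = 4.44 / 6.16 = 0.720779 m/s

0.720779 m/s


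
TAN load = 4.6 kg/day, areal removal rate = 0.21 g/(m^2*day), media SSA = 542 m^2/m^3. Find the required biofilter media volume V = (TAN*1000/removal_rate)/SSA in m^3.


A = 4.6*1000 / 0.21 = 21904.762 m^2
V = 21904.762 / 542 = 40.4147

40.4147 m^3


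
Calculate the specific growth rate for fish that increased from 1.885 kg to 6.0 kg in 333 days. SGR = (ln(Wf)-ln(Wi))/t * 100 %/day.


ln(W_f) = ln(6.0) = 1.7917595
ln(W_i) = ln(1.885) = 0.63392782
ln(W_f) - ln(W_i) = 1.7917595 - 0.63392782 = 1.1578317
SGR = 1.1578317 / 333 * 100 = 0.347697 %/day

0.347697 %/day


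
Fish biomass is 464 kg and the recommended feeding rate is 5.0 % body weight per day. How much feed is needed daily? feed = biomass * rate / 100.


Feeding rate fraction = 5.0% / 100 = 0.05
Daily feed = 464 kg * 0.05 = 23.2 kg/day

23.2 kg/day


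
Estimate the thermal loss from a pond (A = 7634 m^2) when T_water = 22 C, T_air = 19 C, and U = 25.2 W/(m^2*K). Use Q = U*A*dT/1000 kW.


Temperature difference dT = 22 - 19 = 3 K
Heat loss (W) = U * A * dT = 25.2 * 7634 * 3 = 577130.4 W
Convert to kW: 577130.4 / 1000 = 577.1304 kW

577.1304 kW


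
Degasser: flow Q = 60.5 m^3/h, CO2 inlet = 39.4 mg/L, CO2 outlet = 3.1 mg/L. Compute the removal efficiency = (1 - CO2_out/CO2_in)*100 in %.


CO2_out / CO2_in = 3.1 / 39.4 = 0.078680203
Fraction remaining = 0.078680203
efficiency = (1 - 0.078680203) * 100 = 92.132 %

92.132 %


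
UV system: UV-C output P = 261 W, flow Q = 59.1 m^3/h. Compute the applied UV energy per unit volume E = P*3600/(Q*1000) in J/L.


Energy delivered per hour = 261 W * 3600 s = 939600 J/h
Volume treated per hour = 59.1 m^3/h * 1000 = 59100 L/h
dose = 939600 / 59100 = 15.8985 J/L

15.8985 J/L


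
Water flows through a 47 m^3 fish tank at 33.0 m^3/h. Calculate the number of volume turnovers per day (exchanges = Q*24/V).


Daily flow volume = 33.0 m^3/h * 24 h = 792 m^3/day
Exchanges = daily flow / tank volume = 792 / 47 = 16.8511 exchanges/day

16.8511 exchanges/day


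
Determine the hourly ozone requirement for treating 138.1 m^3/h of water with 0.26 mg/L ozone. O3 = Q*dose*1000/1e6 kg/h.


O3 demand (mg/h) = Q * dose * 1000 = 138.1 * 0.26 * 1000 = 35906 mg/h
Convert mg to kg: 35906 / 1e6 = 0.035906 kg/h

0.035906 kg/h


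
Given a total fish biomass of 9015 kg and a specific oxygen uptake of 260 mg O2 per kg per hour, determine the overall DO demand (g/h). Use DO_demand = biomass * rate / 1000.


Total O2 consumption (mg/h) = 9015 kg * 260 mg/(kg*h) = 2343900 mg/h
Convert to g/h: 2343900 / 1000 = 2343.9 g/h

2343.9 g/h


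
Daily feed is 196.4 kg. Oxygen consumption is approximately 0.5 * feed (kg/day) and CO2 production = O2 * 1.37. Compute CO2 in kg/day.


O2 = 196.4 * 0.5 = 98.2
CO2 = 98.2 * 1.37 = 134.534

134.534 kg/day


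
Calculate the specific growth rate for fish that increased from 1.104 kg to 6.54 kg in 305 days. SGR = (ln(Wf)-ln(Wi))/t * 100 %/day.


ln(W_f) = ln(6.54) = 1.8779372
ln(W_i) = ln(1.104) = 0.098939948
ln(W_f) - ln(W_i) = 1.8779372 - 0.098939948 = 1.7789973
SGR = 1.7789973 / 305 * 100 = 0.583278 %/day

0.583278 %/day


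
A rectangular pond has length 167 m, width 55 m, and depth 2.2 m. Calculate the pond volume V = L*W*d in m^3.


Base area = L * W = 167 * 55 = 9185 m^2
Volume = area * depth = 9185 * 2.2 = 20207 m^3

20207 m^3


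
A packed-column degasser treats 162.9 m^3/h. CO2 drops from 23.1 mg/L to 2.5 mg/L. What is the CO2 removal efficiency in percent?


CO2_out / CO2_in = 2.5 / 23.1 = 0.10822511
Fraction remaining = 0.10822511
efficiency = (1 - 0.10822511) * 100 = 89.1775 %

89.1775 %


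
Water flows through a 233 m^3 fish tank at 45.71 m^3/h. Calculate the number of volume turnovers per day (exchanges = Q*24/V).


Daily flow volume = 45.71 m^3/h * 24 h = 1097.04 m^3/day
Exchanges = daily flow / tank volume = 1097.04 / 233 = 4.70833 exchanges/day

4.70833 exchanges/day


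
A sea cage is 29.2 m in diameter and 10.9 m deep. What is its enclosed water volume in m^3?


r = d/2 = 29.2/2 = 14.6 m
Base area = pi*r^2 = pi*14.6^2 = 669.66189 m^2
Volume = 669.66189 * 10.9 = 7299.31 m^3

7299.31 m^3


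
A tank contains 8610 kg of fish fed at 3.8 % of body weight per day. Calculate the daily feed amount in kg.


Feeding rate fraction = 3.8% / 100 = 0.038
Daily feed = 8610 kg * 0.038 = 327.18 kg/day

327.18 kg/day


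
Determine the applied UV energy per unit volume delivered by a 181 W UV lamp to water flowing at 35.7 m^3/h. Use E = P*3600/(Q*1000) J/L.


Energy delivered per hour = 181 W * 3600 s = 651600 J/h
Volume treated per hour = 35.7 m^3/h * 1000 = 35700 L/h
dose = 651600 / 35700 = 18.2521 J/L

18.2521 J/L


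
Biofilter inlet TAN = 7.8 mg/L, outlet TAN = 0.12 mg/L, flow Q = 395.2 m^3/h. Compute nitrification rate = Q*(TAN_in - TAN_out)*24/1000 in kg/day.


Concentration drop: TAN_in - TAN_out = 7.8 - 0.12 = 7.68 mg/L
Hourly TAN removed = Q * dTAN = 395.2 m^3/h * 7.68 mg/L = 3035.136 g/h  (m^3/h * mg/L = g/h)
Daily TAN removed = 3035.136 * 24 = 72843.264 g/day
Convert to kg/day: 72843.264 / 1000 = 72.843264 kg/day

72.843264 kg/day


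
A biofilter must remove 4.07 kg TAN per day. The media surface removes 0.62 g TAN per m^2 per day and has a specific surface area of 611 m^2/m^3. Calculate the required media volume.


A = 4.07*1000 / 0.62 = 6564.5161 m^2
V = 6564.5161 / 611 = 10.7439

10.7439 m^3


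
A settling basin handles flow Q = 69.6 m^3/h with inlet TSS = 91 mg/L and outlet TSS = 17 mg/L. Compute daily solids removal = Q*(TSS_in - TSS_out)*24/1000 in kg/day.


Concentration drop: TSS_in - TSS_out = 91 - 17 = 74 mg/L
Hourly solids removed = Q * dTSS = 69.6 m^3/h * 74 mg/L = 5150.4 g/h  (m^3/h * mg/L = g/h)
Daily solids removed = 5150.4 * 24 = 123609.6 g/day
Convert g to kg: 123609.6 / 1000 = 123.6096 kg/day

123.6096 kg/day


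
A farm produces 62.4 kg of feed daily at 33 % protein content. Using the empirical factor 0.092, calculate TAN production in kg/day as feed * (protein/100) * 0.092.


Protein in feed = 62.4 * 33/100 = 20.592 kg/day
TAN = protein * 0.092 = 20.592 * 0.092 = 1.894464 kg/day

1.894464 kg/day


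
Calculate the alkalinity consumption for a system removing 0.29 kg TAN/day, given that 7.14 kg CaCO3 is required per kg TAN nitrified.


Alkalinity factor: 7.14 kg CaCO3 consumed per kg TAN nitrified
alk = 0.29 kg TAN * 7.14 = 2.0706 kg CaCO3/day

2.0706 kg CaCO3/day


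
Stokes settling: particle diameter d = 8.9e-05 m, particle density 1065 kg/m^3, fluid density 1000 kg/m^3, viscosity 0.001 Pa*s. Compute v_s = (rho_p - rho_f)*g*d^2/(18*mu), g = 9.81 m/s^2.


Density difference: rho_p - rho_f = 1065 - 1000 = 65 kg/m^3
d^2 = (8.9e-05)^2 = 7.921e-09 m^2
Numerator = (rho_p - rho_f) * g * d^2 = 65 * 9.81 * 7.921e-09 = 5.0508256e-06
Denominator = 18 * mu = 18 * 0.001 = 0.018
v_s = 5.0508256e-06 / 0.018 = 2.80601e-04 m/s
Check: Re = rho_f * v_s * d / mu = 1000 * 2.80601e-04 * 8.9e-05 / 0.001 = 0.025 < 1, so Stokes' law applies.

2.80601e-04 m/s


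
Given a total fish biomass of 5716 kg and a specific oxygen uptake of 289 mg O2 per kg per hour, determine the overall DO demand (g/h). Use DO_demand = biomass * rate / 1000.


Total O2 consumption (mg/h) = 5716 kg * 289 mg/(kg*h) = 1651924 mg/h
Convert to g/h: 1651924 / 1000 = 1651.924 g/h

1651.924 g/h


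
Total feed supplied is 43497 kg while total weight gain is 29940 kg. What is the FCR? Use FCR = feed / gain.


FCR = feed consumed / weight gained
FCR = 43497 kg / 29940 kg = 1.45281

1.45281


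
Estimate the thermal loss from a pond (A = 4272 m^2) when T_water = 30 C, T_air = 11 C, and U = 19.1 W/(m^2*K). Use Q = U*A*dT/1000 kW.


Temperature difference dT = 30 - 11 = 19 K
Heat loss (W) = U * A * dT = 19.1 * 4272 * 19 = 1550308.8 W
Convert to kW: 1550308.8 / 1000 = 1550.3088 kW

1550.3088 kW


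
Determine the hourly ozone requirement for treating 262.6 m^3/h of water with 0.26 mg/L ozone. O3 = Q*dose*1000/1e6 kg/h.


O3 demand (mg/h) = Q * dose * 1000 = 262.6 * 0.26 * 1000 = 68276 mg/h
Convert mg to kg: 68276 / 1e6 = 0.068276 kg/h

0.068276 kg/h


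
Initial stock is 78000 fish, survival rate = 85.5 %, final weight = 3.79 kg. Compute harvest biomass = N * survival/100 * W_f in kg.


Survivors = 78000 * 85.5/100 = 66690 fish
Harvest biomass = survivors * W_f = 66690 * 3.79 = 252755.1 kg

252755.1 kg


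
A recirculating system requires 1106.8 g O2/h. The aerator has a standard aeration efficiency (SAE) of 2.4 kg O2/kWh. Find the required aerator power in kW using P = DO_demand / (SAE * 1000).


SAE in g O2/kWh = 2.4 * 1000 = 2400 g/kWh
P = DO_demand / SAE_g = 1106.8 / 2400 = 0.461167 kW

0.461167 kW


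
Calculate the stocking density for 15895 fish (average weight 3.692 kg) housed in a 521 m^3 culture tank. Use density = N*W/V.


Total biomass = 15895 fish * 3.692 kg = 58684.34 kg
Density = total biomass / volume = 58684.34 / 521 = 112.638 kg/m^3

112.638 kg/m^3


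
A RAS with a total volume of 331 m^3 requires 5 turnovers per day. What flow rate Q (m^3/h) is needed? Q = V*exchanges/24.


Daily recirculation volume = 331 m^3 * 5 = 1655 m^3/day
Flow rate Q = daily volume / 24 h = 1655 / 24 = 68.9583 m^3/h

68.9583 m^3/h


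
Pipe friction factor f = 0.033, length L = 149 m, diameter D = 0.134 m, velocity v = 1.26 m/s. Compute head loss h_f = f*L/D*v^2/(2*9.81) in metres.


v^2 = 1.26^2 = 1.5876 m^2/s^2
L/D = 149/0.134 = 1111.9403
h_f = f*(L/D)*v^2/(2g) = 0.033 * 1111.9403 * 1.5876 / 19.62 = 2.96919 m

2.96919 m


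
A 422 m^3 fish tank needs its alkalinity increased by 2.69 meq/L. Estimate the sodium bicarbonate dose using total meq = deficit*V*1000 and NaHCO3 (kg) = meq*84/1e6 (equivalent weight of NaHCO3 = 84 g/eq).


Tank volume in L = 422 m^3 * 1000 = 422000 L
Total meq required = 2.69 meq/L * 422000 L = 1135180 meq
NaHCO3 mass = 1135180 meq * 84 mg/meq / 1e6 = 95.3551 kg

95.3551 kg


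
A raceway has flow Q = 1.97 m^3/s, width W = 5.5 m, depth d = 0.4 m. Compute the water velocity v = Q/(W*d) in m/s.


Cross-sectional area = W * d = 5.5 * 0.4 = 2.2 m^2
Velocity = Q / A = 1.97 / 2.2 = 0.895455 m/s

0.895455 m/s


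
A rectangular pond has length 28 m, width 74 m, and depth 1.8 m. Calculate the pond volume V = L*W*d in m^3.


Base area = L * W = 28 * 74 = 2072 m^2
Volume = area * depth = 2072 * 1.8 = 3729.6 m^3

3729.6 m^3


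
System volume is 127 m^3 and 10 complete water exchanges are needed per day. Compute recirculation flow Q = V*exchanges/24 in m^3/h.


Daily recirculation volume = 127 m^3 * 10 = 1270 m^3/day
Flow rate Q = daily volume / 24 h = 1270 / 24 = 52.9167 m^3/h

52.9167 m^3/h


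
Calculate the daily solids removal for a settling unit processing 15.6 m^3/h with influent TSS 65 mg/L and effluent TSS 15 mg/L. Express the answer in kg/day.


Concentration drop: TSS_in - TSS_out = 65 - 15 = 50 mg/L
Hourly solids removed = Q * dTSS = 15.6 m^3/h * 50 mg/L = 780 g/h  (m^3/h * mg/L = g/h)
Daily solids removed = 780 * 24 = 18720 g/day
Convert g to kg: 18720 / 1000 = 18.72 kg/day

18.72 kg/day


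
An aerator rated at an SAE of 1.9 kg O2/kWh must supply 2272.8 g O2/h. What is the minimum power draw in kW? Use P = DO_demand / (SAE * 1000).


SAE in g O2/kWh = 1.9 * 1000 = 1900 g/kWh
P = DO_demand / SAE_g = 2272.8 / 1900 = 1.19621 kW

1.19621 kW


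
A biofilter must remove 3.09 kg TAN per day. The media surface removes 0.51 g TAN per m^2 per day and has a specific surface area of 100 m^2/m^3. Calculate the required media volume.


A = 3.09*1000 / 0.51 = 6058.8235 m^2
V = 6058.8235 / 100 = 60.5882

60.5882 m^3


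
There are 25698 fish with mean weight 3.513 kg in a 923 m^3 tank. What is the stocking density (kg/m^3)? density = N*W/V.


Total biomass = 25698 fish * 3.513 kg = 90277.074 kg
Density = total biomass / volume = 90277.074 / 923 = 97.8083 kg/m^3

97.8083 kg/m^3


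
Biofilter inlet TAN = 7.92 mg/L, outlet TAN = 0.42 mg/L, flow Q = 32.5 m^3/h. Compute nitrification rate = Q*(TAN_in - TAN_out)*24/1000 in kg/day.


Concentration drop: TAN_in - TAN_out = 7.92 - 0.42 = 7.5 mg/L
Hourly TAN removed = Q * dTAN = 32.5 m^3/h * 7.5 mg/L = 243.75 g/h  (m^3/h * mg/L = g/h)
Daily TAN removed = 243.75 * 24 = 5850 g/day
Convert to kg/day: 5850 / 1000 = 5.85 kg/day

5.85 kg/day


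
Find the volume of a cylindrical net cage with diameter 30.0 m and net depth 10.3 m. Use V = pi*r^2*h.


r = d/2 = 30.0/2 = 15 m
Base area = pi*r^2 = pi*15^2 = 706.85835 m^2
Volume = 706.85835 * 10.3 = 7280.64 m^3

7280.64 m^3


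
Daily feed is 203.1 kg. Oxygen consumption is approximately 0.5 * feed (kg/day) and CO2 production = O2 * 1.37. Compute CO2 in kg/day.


O2 = 203.1 * 0.5 = 101.55
CO2 = 101.55 * 1.37 = 139.1235

139.1235 kg/day


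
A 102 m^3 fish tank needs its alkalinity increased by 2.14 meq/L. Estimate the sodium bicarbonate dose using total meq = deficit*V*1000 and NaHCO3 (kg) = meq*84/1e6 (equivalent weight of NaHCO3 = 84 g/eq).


Tank volume in L = 102 m^3 * 1000 = 102000 L
Total meq required = 2.14 meq/L * 102000 L = 218280 meq
NaHCO3 mass = 218280 meq * 84 mg/meq / 1e6 = 18.3355 kg

18.3355 kg


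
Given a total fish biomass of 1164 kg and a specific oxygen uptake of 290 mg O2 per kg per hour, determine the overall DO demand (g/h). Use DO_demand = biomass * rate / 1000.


Total O2 consumption (mg/h) = 1164 kg * 290 mg/(kg*h) = 337560 mg/h
Convert to g/h: 337560 / 1000 = 337.56 g/h

337.56 g/h


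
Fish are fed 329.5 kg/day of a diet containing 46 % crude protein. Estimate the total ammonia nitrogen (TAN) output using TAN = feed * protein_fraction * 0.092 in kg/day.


Protein in feed = 329.5 * 46/100 = 151.57 kg/day
TAN = protein * 0.092 = 151.57 * 0.092 = 13.94444 kg/day

13.94444 kg/day


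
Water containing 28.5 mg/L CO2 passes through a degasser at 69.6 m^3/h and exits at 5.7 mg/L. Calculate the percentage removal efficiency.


CO2_out / CO2_in = 5.7 / 28.5 = 0.2
Fraction remaining = 0.2
efficiency = (1 - 0.2) * 100 = 80 %

80 %


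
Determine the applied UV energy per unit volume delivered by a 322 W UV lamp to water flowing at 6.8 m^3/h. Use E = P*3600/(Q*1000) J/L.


Energy delivered per hour = 322 W * 3600 s = 1159200 J/h
Volume treated per hour = 6.8 m^3/h * 1000 = 6800 L/h
dose = 1159200 / 6800 = 170.471 J/L

170.471 J/L


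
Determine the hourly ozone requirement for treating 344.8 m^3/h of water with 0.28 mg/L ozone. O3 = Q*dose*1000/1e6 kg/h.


O3 demand (mg/h) = Q * dose * 1000 = 344.8 * 0.28 * 1000 = 96544 mg/h
Convert mg to kg: 96544 / 1e6 = 0.096544 kg/h

0.096544 kg/h


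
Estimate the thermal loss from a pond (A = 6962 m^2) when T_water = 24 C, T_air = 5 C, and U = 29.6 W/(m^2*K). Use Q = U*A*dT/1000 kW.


Temperature difference dT = 24 - 5 = 19 K
Heat loss (W) = U * A * dT = 29.6 * 6962 * 19 = 3915428.8 W
Convert to kW: 3915428.8 / 1000 = 3915.4288 kW

3915.4288 kW


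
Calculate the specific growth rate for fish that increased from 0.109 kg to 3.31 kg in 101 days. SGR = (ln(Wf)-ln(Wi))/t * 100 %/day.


ln(W_f) = ln(3.31) = 1.1969482
ln(W_i) = ln(0.109) = -2.2164074
ln(W_f) - ln(W_i) = 1.1969482 - -2.2164074 = 3.4133556
SGR = 3.4133556 / 101 * 100 = 3.37956 %/day

3.37956 %/day


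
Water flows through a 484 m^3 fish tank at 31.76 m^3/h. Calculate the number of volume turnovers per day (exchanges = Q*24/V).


Daily flow volume = 31.76 m^3/h * 24 h = 762.24 m^3/day
Exchanges = daily flow / tank volume = 762.24 / 484 = 1.57488 exchanges/day

1.57488 exchanges/day
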